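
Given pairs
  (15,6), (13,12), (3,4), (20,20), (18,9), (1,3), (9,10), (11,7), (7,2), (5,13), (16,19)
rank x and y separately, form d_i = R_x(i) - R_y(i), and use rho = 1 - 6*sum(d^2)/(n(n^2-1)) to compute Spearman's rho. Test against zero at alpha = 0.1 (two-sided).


Step 1: Rank x and y separately (midranks; no ties here).
rank(x): 15->8, 13->7, 3->2, 20->11, 18->10, 1->1, 9->5, 11->6, 7->4, 5->3, 16->9
rank(y): 6->4, 12->8, 4->3, 20->11, 9->6, 3->2, 10->7, 7->5, 2->1, 13->9, 19->10
Step 2: d_i = R_x(i) - R_y(i); compute d_i^2.
  (8-4)^2=16, (7-8)^2=1, (2-3)^2=1, (11-11)^2=0, (10-6)^2=16, (1-2)^2=1, (5-7)^2=4, (6-5)^2=1, (4-1)^2=9, (3-9)^2=36, (9-10)^2=1
sum(d^2) = 86.
Step 3: rho = 1 - 6*86 / (11*(11^2 - 1)) = 1 - 516/1320 = 0.609091.
Step 4: Under H0, t = rho * sqrt((n-2)/(1-rho^2)) = 2.3040 ~ t(9).
Step 5: Two-sided p-value from the t-distribution with 9 df = 0.046696.
Step 6: alpha = 0.1. reject H0.

rho = 0.6091, p = 0.046696, reject H0 at alpha = 0.1.


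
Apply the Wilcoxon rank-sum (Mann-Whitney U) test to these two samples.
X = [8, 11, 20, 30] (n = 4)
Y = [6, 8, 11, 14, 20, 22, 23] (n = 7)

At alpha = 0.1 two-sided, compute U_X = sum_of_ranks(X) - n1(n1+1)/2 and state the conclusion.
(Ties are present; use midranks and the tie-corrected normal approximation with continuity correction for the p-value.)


Step 1: Combine and sort all 11 observations; assign midranks.
sorted (value, group): (6,Y), (8,X), (8,Y), (11,X), (11,Y), (14,Y), (20,X), (20,Y), (22,Y), (23,Y), (30,X)
ranks: 6->1, 8->2.5, 8->2.5, 11->4.5, 11->4.5, 14->6, 20->7.5, 20->7.5, 22->9, 23->10, 30->11
Step 2: Rank sum for X: R1 = 2.5 + 4.5 + 7.5 + 11 = 25.5.
Step 3: U_X = R1 - n1(n1+1)/2 = 25.5 - 4*5/2 = 25.5 - 10 = 15.5.
       U_Y = n1*n2 - U_X = 28 - 15.5 = 12.5.
Step 4: Ties are present, so use the tie-corrected normal approximation (with continuity correction) for the p-value.
Step 5: p-value = 0.849087; compare to alpha = 0.1. fail to reject H0.

U_X = 15.5, p = 0.849087, fail to reject H0 at alpha = 0.1.


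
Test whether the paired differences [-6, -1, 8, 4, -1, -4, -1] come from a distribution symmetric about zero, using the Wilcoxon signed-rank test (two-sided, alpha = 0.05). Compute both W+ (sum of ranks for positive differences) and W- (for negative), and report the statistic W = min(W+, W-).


Step 1: Drop any zero differences (none here) and take |d_i|.
|d| = [6, 1, 8, 4, 1, 4, 1]
Step 2: Midrank |d_i| (ties get averaged ranks).
ranks: |6|->6, |1|->2, |8|->7, |4|->4.5, |1|->2, |4|->4.5, |1|->2
Step 3: Attach original signs; sum ranks with positive sign and with negative sign.
W+ = 7 + 4.5 = 11.5
W- = 6 + 2 + 2 + 4.5 + 2 = 16.5
(Check: W+ + W- = 28 should equal n(n+1)/2 = 28.)
Step 4: Test statistic W = min(W+, W-) = 11.5.
Step 5: Ties in |d|, so use the tie-corrected normal approximation.
        E[W] = n(n+1)/4 = 7*8/4 = 14.
        Tie groups: |d|=1 (t=3), |d|=4 (t=2); sum(t^3 - t) = 30.
        Var[W] = n(n+1)(2n+1)/24 - sum(t^3-t)/48 = 840/24 - 30/48 = 34.375.
        z = (W - E[W]) / sqrt(Var[W]) = (11.5 - 14) / 5.8630 = -0.4264.
        Two-sided p = 2*Phi(z) = 0.669815.
Step 6: alpha = 0.05. fail to reject H0.

W+ = 11.5, W- = 16.5, W = min = 11.5, p = 0.669815, fail to reject H0.


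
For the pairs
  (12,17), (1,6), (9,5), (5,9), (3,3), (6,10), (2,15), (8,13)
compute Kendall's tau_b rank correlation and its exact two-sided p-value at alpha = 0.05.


Step 1: Enumerate the 28 unordered pairs (i,j) with i<j and classify each by sign(x_j-x_i) * sign(y_j-y_i).
  (1,2):dx=-11,dy=-11->C; (1,3):dx=-3,dy=-12->C; (1,4):dx=-7,dy=-8->C; (1,5):dx=-9,dy=-14->C
  (1,6):dx=-6,dy=-7->C; (1,7):dx=-10,dy=-2->C; (1,8):dx=-4,dy=-4->C; (2,3):dx=+8,dy=-1->D
  (2,4):dx=+4,dy=+3->C; (2,5):dx=+2,dy=-3->D; (2,6):dx=+5,dy=+4->C; (2,7):dx=+1,dy=+9->C
  (2,8):dx=+7,dy=+7->C; (3,4):dx=-4,dy=+4->D; (3,5):dx=-6,dy=-2->C; (3,6):dx=-3,dy=+5->D
  (3,7):dx=-7,dy=+10->D; (3,8):dx=-1,dy=+8->D; (4,5):dx=-2,dy=-6->C; (4,6):dx=+1,dy=+1->C
  (4,7):dx=-3,dy=+6->D; (4,8):dx=+3,dy=+4->C; (5,6):dx=+3,dy=+7->C; (5,7):dx=-1,dy=+12->D
  (5,8):dx=+5,dy=+10->C; (6,7):dx=-4,dy=+5->D; (6,8):dx=+2,dy=+3->C; (7,8):dx=+6,dy=-2->D
Step 2: C = 18, D = 10, total pairs = 28.
Step 3: tau = (C - D)/(n(n-1)/2) = (18 - 10)/28 = 0.285714.
Step 4: Exact two-sided p-value (enumerate n! = 40320 permutations of y under H0): p = 0.398760.
Step 5: alpha = 0.05. fail to reject H0.

tau_b = 0.2857 (C=18, D=10), p = 0.398760, fail to reject H0.


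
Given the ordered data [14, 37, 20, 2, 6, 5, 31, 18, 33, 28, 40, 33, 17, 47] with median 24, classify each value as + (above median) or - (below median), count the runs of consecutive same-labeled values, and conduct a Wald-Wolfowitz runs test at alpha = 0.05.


Step 1: Compute median = 24; label A = above, B = below.
Labels in order: BABBBBABAAAABA  (n_A = 7, n_B = 7)
Step 2: Count runs R = 8.
Step 3: Under H0 (random ordering), E[R] = 2*n_A*n_B/(n_A+n_B) + 1 = 2*7*7/14 + 1 = 8.0000.
        Var[R] = 2*n_A*n_B*(2*n_A*n_B - n_A - n_B) / ((n_A+n_B)^2 * (n_A+n_B-1)) = 8232/2548 = 3.2308.
        SD[R] = 1.7974.
Step 4: R = E[R], so z = 0 with no continuity correction.
Step 5: Two-sided p-value via normal approximation = 2*(1 - Phi(|z|)) = 1.000000.
Step 6: alpha = 0.05. fail to reject H0.

R = 8, z = 0.0000, p = 1.000000, fail to reject H0.


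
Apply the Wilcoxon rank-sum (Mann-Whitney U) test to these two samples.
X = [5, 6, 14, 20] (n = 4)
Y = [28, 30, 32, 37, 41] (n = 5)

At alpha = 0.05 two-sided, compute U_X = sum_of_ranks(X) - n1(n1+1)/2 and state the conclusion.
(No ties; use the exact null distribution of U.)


Step 1: Combine and sort all 9 observations; assign midranks.
sorted (value, group): (5,X), (6,X), (14,X), (20,X), (28,Y), (30,Y), (32,Y), (37,Y), (41,Y)
ranks: 5->1, 6->2, 14->3, 20->4, 28->5, 30->6, 32->7, 37->8, 41->9
Step 2: Rank sum for X: R1 = 1 + 2 + 3 + 4 = 10.
Step 3: U_X = R1 - n1(n1+1)/2 = 10 - 4*5/2 = 10 - 10 = 0.
       U_Y = n1*n2 - U_X = 20 - 0 = 20.
Step 4: No ties, so the exact null distribution of U (based on enumerating the C(9,4) = 126 equally likely rank assignments) gives the two-sided p-value.
Step 5: p-value = 0.015873; compare to alpha = 0.05. reject H0.

U_X = 0, p = 0.015873, reject H0 at alpha = 0.05.


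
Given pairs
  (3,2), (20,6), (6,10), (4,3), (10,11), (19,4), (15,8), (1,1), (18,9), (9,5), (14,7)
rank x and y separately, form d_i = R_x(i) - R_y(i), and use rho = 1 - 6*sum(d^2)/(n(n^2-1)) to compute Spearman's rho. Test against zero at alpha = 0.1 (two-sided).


Step 1: Rank x and y separately (midranks; no ties here).
rank(x): 3->2, 20->11, 6->4, 4->3, 10->6, 19->10, 15->8, 1->1, 18->9, 9->5, 14->7
rank(y): 2->2, 6->6, 10->10, 3->3, 11->11, 4->4, 8->8, 1->1, 9->9, 5->5, 7->7
Step 2: d_i = R_x(i) - R_y(i); compute d_i^2.
  (2-2)^2=0, (11-6)^2=25, (4-10)^2=36, (3-3)^2=0, (6-11)^2=25, (10-4)^2=36, (8-8)^2=0, (1-1)^2=0, (9-9)^2=0, (5-5)^2=0, (7-7)^2=0
sum(d^2) = 122.
Step 3: rho = 1 - 6*122 / (11*(11^2 - 1)) = 1 - 732/1320 = 0.445455.
Step 4: Under H0, t = rho * sqrt((n-2)/(1-rho^2)) = 1.4926 ~ t(9).
Step 5: Two-sided p-value from the t-distribution with 9 df = 0.169733.
Step 6: alpha = 0.1. fail to reject H0.

rho = 0.4455, p = 0.169733, fail to reject H0 at alpha = 0.1.


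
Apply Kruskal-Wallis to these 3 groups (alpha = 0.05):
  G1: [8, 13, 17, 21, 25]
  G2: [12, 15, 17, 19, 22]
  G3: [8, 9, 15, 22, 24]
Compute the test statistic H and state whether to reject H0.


Step 1: Combine all N = 15 observations and assign midranks.
sorted (value, group, rank): (8,G1,1.5), (8,G3,1.5), (9,G3,3), (12,G2,4), (13,G1,5), (15,G2,6.5), (15,G3,6.5), (17,G1,8.5), (17,G2,8.5), (19,G2,10), (21,G1,11), (22,G2,12.5), (22,G3,12.5), (24,G3,14), (25,G1,15)
Step 2: Sum ranks within each group.
R_1 = 41 (n_1 = 5)
R_2 = 41.5 (n_2 = 5)
R_3 = 37.5 (n_3 = 5)
Step 3: H = 12/(N(N+1)) * sum(R_i^2/n_i) - 3(N+1)
     = 12/(15*16) * (41^2/5 + 41.5^2/5 + 37.5^2/5) - 3*16
     = 0.050000 * 961.9 - 48
     = 0.095000.
Step 4: Ties present; correction factor C = 1 - 24/(15^3 - 15) = 0.992857. Corrected H = 0.095000 / 0.992857 = 0.095683.
Step 5: Under H0, H ~ chi^2(2); p-value = 0.953285.
Step 6: alpha = 0.05. fail to reject H0.

H = 0.0957, df = 2, p = 0.953285, fail to reject H0.


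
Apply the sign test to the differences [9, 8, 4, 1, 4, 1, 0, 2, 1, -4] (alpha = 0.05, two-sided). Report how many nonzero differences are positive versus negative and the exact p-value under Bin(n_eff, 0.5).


Step 1: Discard zero differences. Original n = 10; n_eff = number of nonzero differences = 9.
Nonzero differences (with sign): +9, +8, +4, +1, +4, +1, +2, +1, -4
Step 2: Count signs: positive = 8, negative = 1.
Step 3: Under H0: P(positive) = 0.5, so the number of positives S ~ Bin(9, 0.5).
Step 4: Two-sided exact p-value = sum of Bin(9,0.5) probabilities at or below the observed probability = 0.039062.
Step 5: alpha = 0.05. reject H0.

n_eff = 9, pos = 8, neg = 1, p = 0.039062, reject H0.


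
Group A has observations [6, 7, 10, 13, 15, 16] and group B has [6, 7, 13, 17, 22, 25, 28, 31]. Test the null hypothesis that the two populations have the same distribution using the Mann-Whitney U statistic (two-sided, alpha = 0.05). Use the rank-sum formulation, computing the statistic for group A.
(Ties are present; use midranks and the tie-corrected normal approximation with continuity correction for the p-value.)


Step 1: Combine and sort all 14 observations; assign midranks.
sorted (value, group): (6,X), (6,Y), (7,X), (7,Y), (10,X), (13,X), (13,Y), (15,X), (16,X), (17,Y), (22,Y), (25,Y), (28,Y), (31,Y)
ranks: 6->1.5, 6->1.5, 7->3.5, 7->3.5, 10->5, 13->6.5, 13->6.5, 15->8, 16->9, 17->10, 22->11, 25->12, 28->13, 31->14
Step 2: Rank sum for X: R1 = 1.5 + 3.5 + 5 + 6.5 + 8 + 9 = 33.5.
Step 3: U_X = R1 - n1(n1+1)/2 = 33.5 - 6*7/2 = 33.5 - 21 = 12.5.
       U_Y = n1*n2 - U_X = 48 - 12.5 = 35.5.
Step 4: Ties are present, so use the tie-corrected normal approximation (with continuity correction) for the p-value.
Step 5: p-value = 0.154215; compare to alpha = 0.05. fail to reject H0.

U_X = 12.5, p = 0.154215, fail to reject H0 at alpha = 0.05.


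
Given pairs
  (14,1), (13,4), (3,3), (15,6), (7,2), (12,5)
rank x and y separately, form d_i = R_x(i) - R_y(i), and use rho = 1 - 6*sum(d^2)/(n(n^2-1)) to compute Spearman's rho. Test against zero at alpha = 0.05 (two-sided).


Step 1: Rank x and y separately (midranks; no ties here).
rank(x): 14->5, 13->4, 3->1, 15->6, 7->2, 12->3
rank(y): 1->1, 4->4, 3->3, 6->6, 2->2, 5->5
Step 2: d_i = R_x(i) - R_y(i); compute d_i^2.
  (5-1)^2=16, (4-4)^2=0, (1-3)^2=4, (6-6)^2=0, (2-2)^2=0, (3-5)^2=4
sum(d^2) = 24.
Step 3: rho = 1 - 6*24 / (6*(6^2 - 1)) = 1 - 144/210 = 0.314286.
Step 4: Under H0, t = rho * sqrt((n-2)/(1-rho^2)) = 0.6621 ~ t(4).
Step 5: Two-sided p-value from the t-distribution with 4 df = 0.544093.
Step 6: alpha = 0.05. fail to reject H0.

rho = 0.3143, p = 0.544093, fail to reject H0 at alpha = 0.05.


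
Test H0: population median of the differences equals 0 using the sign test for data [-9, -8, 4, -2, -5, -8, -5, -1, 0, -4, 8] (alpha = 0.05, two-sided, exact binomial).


Step 1: Discard zero differences. Original n = 11; n_eff = number of nonzero differences = 10.
Nonzero differences (with sign): -9, -8, +4, -2, -5, -8, -5, -1, -4, +8
Step 2: Count signs: positive = 2, negative = 8.
Step 3: Under H0: P(positive) = 0.5, so the number of positives S ~ Bin(10, 0.5).
Step 4: Two-sided exact p-value = sum of Bin(10,0.5) probabilities at or below the observed probability = 0.109375.
Step 5: alpha = 0.05. fail to reject H0.

n_eff = 10, pos = 2, neg = 8, p = 0.109375, fail to reject H0.


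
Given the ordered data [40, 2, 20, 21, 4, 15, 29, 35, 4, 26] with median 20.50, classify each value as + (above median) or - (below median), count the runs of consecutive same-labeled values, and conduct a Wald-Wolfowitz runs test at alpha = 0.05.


Step 1: Compute median = 20.50; label A = above, B = below.
Labels in order: ABBABBAABA  (n_A = 5, n_B = 5)
Step 2: Count runs R = 7.
Step 3: Under H0 (random ordering), E[R] = 2*n_A*n_B/(n_A+n_B) + 1 = 2*5*5/10 + 1 = 6.0000.
        Var[R] = 2*n_A*n_B*(2*n_A*n_B - n_A - n_B) / ((n_A+n_B)^2 * (n_A+n_B-1)) = 2000/900 = 2.2222.
        SD[R] = 1.4907.
Step 4: Continuity-corrected z = (R - 0.5 - E[R]) / SD[R] = (7 - 0.5 - 6.0000) / 1.4907 = 0.3354.
Step 5: Two-sided p-value via normal approximation = 2*(1 - Phi(|z|)) = 0.737316.
Step 6: alpha = 0.05. fail to reject H0.

R = 7, z = 0.3354, p = 0.737316, fail to reject H0.


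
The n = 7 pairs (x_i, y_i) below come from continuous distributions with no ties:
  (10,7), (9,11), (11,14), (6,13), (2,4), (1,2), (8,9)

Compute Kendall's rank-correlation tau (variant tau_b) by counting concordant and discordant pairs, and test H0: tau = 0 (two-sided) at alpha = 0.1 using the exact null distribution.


Step 1: Enumerate the 21 unordered pairs (i,j) with i<j and classify each by sign(x_j-x_i) * sign(y_j-y_i).
  (1,2):dx=-1,dy=+4->D; (1,3):dx=+1,dy=+7->C; (1,4):dx=-4,dy=+6->D; (1,5):dx=-8,dy=-3->C
  (1,6):dx=-9,dy=-5->C; (1,7):dx=-2,dy=+2->D; (2,3):dx=+2,dy=+3->C; (2,4):dx=-3,dy=+2->D
  (2,5):dx=-7,dy=-7->C; (2,6):dx=-8,dy=-9->C; (2,7):dx=-1,dy=-2->C; (3,4):dx=-5,dy=-1->C
  (3,5):dx=-9,dy=-10->C; (3,6):dx=-10,dy=-12->C; (3,7):dx=-3,dy=-5->C; (4,5):dx=-4,dy=-9->C
  (4,6):dx=-5,dy=-11->C; (4,7):dx=+2,dy=-4->D; (5,6):dx=-1,dy=-2->C; (5,7):dx=+6,dy=+5->C
  (6,7):dx=+7,dy=+7->C
Step 2: C = 16, D = 5, total pairs = 21.
Step 3: tau = (C - D)/(n(n-1)/2) = (16 - 5)/21 = 0.523810.
Step 4: Exact two-sided p-value (enumerate n! = 5040 permutations of y under H0): p = 0.136111.
Step 5: alpha = 0.1. fail to reject H0.

tau_b = 0.5238 (C=16, D=5), p = 0.136111, fail to reject H0.


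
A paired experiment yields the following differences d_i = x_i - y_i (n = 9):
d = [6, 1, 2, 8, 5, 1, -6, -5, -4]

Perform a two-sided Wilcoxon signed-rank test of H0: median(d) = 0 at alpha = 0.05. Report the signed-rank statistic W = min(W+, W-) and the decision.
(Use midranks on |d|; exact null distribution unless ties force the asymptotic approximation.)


Step 1: Drop any zero differences (none here) and take |d_i|.
|d| = [6, 1, 2, 8, 5, 1, 6, 5, 4]
Step 2: Midrank |d_i| (ties get averaged ranks).
ranks: |6|->7.5, |1|->1.5, |2|->3, |8|->9, |5|->5.5, |1|->1.5, |6|->7.5, |5|->5.5, |4|->4
Step 3: Attach original signs; sum ranks with positive sign and with negative sign.
W+ = 7.5 + 1.5 + 3 + 9 + 5.5 + 1.5 = 28
W- = 7.5 + 5.5 + 4 = 17
(Check: W+ + W- = 45 should equal n(n+1)/2 = 45.)
Step 4: Test statistic W = min(W+, W-) = 17.
Step 5: Ties in |d|, so use the tie-corrected normal approximation.
        E[W] = n(n+1)/4 = 9*10/4 = 22.5.
        Tie groups: |d|=1 (t=2), |d|=5 (t=2), |d|=6 (t=2); sum(t^3 - t) = 18.
        Var[W] = n(n+1)(2n+1)/24 - sum(t^3-t)/48 = 1710/24 - 18/48 = 70.875.
        z = (W - E[W]) / sqrt(Var[W]) = (17 - 22.5) / 8.4187 = -0.6533.
        Two-sided p = 2*Phi(z) = 0.513560.
Step 6: alpha = 0.05. fail to reject H0.

W+ = 28, W- = 17, W = min = 17, p = 0.513560, fail to reject H0.


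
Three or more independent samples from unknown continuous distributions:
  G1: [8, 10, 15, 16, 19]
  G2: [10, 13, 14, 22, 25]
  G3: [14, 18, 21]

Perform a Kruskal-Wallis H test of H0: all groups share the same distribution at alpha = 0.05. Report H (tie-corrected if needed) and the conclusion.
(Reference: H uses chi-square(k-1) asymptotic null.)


Step 1: Combine all N = 13 observations and assign midranks.
sorted (value, group, rank): (8,G1,1), (10,G1,2.5), (10,G2,2.5), (13,G2,4), (14,G2,5.5), (14,G3,5.5), (15,G1,7), (16,G1,8), (18,G3,9), (19,G1,10), (21,G3,11), (22,G2,12), (25,G2,13)
Step 2: Sum ranks within each group.
R_1 = 28.5 (n_1 = 5)
R_2 = 37 (n_2 = 5)
R_3 = 25.5 (n_3 = 3)
Step 3: H = 12/(N(N+1)) * sum(R_i^2/n_i) - 3(N+1)
     = 12/(13*14) * (28.5^2/5 + 37^2/5 + 25.5^2/3) - 3*14
     = 0.065934 * 653 - 42
     = 1.054945.
Step 4: Ties present; correction factor C = 1 - 12/(13^3 - 13) = 0.994505. Corrected H = 1.054945 / 0.994505 = 1.060773.
Step 5: Under H0, H ~ chi^2(2); p-value = 0.588377.
Step 6: alpha = 0.05. fail to reject H0.

H = 1.0608, df = 2, p = 0.588377, fail to reject H0.


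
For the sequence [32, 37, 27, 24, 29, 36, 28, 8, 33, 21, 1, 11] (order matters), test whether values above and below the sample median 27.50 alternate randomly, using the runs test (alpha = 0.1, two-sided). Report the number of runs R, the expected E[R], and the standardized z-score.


Step 1: Compute median = 27.50; label A = above, B = below.
Labels in order: AABBAAABABBB  (n_A = 6, n_B = 6)
Step 2: Count runs R = 6.
Step 3: Under H0 (random ordering), E[R] = 2*n_A*n_B/(n_A+n_B) + 1 = 2*6*6/12 + 1 = 7.0000.
        Var[R] = 2*n_A*n_B*(2*n_A*n_B - n_A - n_B) / ((n_A+n_B)^2 * (n_A+n_B-1)) = 4320/1584 = 2.7273.
        SD[R] = 1.6514.
Step 4: Continuity-corrected z = (R + 0.5 - E[R]) / SD[R] = (6 + 0.5 - 7.0000) / 1.6514 = -0.3028.
Step 5: Two-sided p-value via normal approximation = 2*(1 - Phi(|z|)) = 0.762069.
Step 6: alpha = 0.1. fail to reject H0.

R = 6, z = -0.3028, p = 0.762069, fail to reject H0.


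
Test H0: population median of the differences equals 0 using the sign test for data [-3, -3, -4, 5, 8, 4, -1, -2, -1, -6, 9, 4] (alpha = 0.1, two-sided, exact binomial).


Step 1: Discard zero differences. Original n = 12; n_eff = number of nonzero differences = 12.
Nonzero differences (with sign): -3, -3, -4, +5, +8, +4, -1, -2, -1, -6, +9, +4
Step 2: Count signs: positive = 5, negative = 7.
Step 3: Under H0: P(positive) = 0.5, so the number of positives S ~ Bin(12, 0.5).
Step 4: Two-sided exact p-value = sum of Bin(12,0.5) probabilities at or below the observed probability = 0.774414.
Step 5: alpha = 0.1. fail to reject H0.

n_eff = 12, pos = 5, neg = 7, p = 0.774414, fail to reject H0.


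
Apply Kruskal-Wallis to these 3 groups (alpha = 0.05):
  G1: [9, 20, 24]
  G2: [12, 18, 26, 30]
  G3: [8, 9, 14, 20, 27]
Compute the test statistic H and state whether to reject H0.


Step 1: Combine all N = 12 observations and assign midranks.
sorted (value, group, rank): (8,G3,1), (9,G1,2.5), (9,G3,2.5), (12,G2,4), (14,G3,5), (18,G2,6), (20,G1,7.5), (20,G3,7.5), (24,G1,9), (26,G2,10), (27,G3,11), (30,G2,12)
Step 2: Sum ranks within each group.
R_1 = 19 (n_1 = 3)
R_2 = 32 (n_2 = 4)
R_3 = 27 (n_3 = 5)
Step 3: H = 12/(N(N+1)) * sum(R_i^2/n_i) - 3(N+1)
     = 12/(12*13) * (19^2/3 + 32^2/4 + 27^2/5) - 3*13
     = 0.076923 * 522.133 - 39
     = 1.164103.
Step 4: Ties present; correction factor C = 1 - 12/(12^3 - 12) = 0.993007. Corrected H = 1.164103 / 0.993007 = 1.172300.
Step 5: Under H0, H ~ chi^2(2); p-value = 0.556465.
Step 6: alpha = 0.05. fail to reject H0.

H = 1.1723, df = 2, p = 0.556465, fail to reject H0.


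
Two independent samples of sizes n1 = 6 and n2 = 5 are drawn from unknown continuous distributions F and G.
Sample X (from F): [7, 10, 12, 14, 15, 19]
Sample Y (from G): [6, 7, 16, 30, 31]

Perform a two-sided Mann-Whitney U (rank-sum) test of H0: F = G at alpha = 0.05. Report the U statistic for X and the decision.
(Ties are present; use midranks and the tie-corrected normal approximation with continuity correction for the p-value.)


Step 1: Combine and sort all 11 observations; assign midranks.
sorted (value, group): (6,Y), (7,X), (7,Y), (10,X), (12,X), (14,X), (15,X), (16,Y), (19,X), (30,Y), (31,Y)
ranks: 6->1, 7->2.5, 7->2.5, 10->4, 12->5, 14->6, 15->7, 16->8, 19->9, 30->10, 31->11
Step 2: Rank sum for X: R1 = 2.5 + 4 + 5 + 6 + 7 + 9 = 33.5.
Step 3: U_X = R1 - n1(n1+1)/2 = 33.5 - 6*7/2 = 33.5 - 21 = 12.5.
       U_Y = n1*n2 - U_X = 30 - 12.5 = 17.5.
Step 4: Ties are present, so use the tie-corrected normal approximation (with continuity correction) for the p-value.
Step 5: p-value = 0.714379; compare to alpha = 0.05. fail to reject H0.

U_X = 12.5, p = 0.714379, fail to reject H0 at alpha = 0.05.


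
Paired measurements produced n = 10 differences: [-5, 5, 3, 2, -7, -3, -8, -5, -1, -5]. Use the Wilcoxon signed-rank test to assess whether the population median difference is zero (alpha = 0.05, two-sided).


Step 1: Drop any zero differences (none here) and take |d_i|.
|d| = [5, 5, 3, 2, 7, 3, 8, 5, 1, 5]
Step 2: Midrank |d_i| (ties get averaged ranks).
ranks: |5|->6.5, |5|->6.5, |3|->3.5, |2|->2, |7|->9, |3|->3.5, |8|->10, |5|->6.5, |1|->1, |5|->6.5
Step 3: Attach original signs; sum ranks with positive sign and with negative sign.
W+ = 6.5 + 3.5 + 2 = 12
W- = 6.5 + 9 + 3.5 + 10 + 6.5 + 1 + 6.5 = 43
(Check: W+ + W- = 55 should equal n(n+1)/2 = 55.)
Step 4: Test statistic W = min(W+, W-) = 12.
Step 5: Ties in |d|, so use the tie-corrected normal approximation.
        E[W] = n(n+1)/4 = 10*11/4 = 27.5.
        Tie groups: |d|=3 (t=2), |d|=5 (t=4); sum(t^3 - t) = 66.
        Var[W] = n(n+1)(2n+1)/24 - sum(t^3-t)/48 = 2310/24 - 66/48 = 94.875.
        z = (W - E[W]) / sqrt(Var[W]) = (12 - 27.5) / 9.7404 = -1.5913.
        Two-sided p = 2*Phi(z) = 0.111539.
Step 6: alpha = 0.05. fail to reject H0.

W+ = 12, W- = 43, W = min = 12, p = 0.111539, fail to reject H0.


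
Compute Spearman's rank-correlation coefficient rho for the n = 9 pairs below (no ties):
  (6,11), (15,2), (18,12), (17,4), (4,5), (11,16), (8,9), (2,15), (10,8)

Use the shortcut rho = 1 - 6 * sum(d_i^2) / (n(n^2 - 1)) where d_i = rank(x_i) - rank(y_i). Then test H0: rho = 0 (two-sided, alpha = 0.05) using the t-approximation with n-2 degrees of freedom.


Step 1: Rank x and y separately (midranks; no ties here).
rank(x): 6->3, 15->7, 18->9, 17->8, 4->2, 11->6, 8->4, 2->1, 10->5
rank(y): 11->6, 2->1, 12->7, 4->2, 5->3, 16->9, 9->5, 15->8, 8->4
Step 2: d_i = R_x(i) - R_y(i); compute d_i^2.
  (3-6)^2=9, (7-1)^2=36, (9-7)^2=4, (8-2)^2=36, (2-3)^2=1, (6-9)^2=9, (4-5)^2=1, (1-8)^2=49, (5-4)^2=1
sum(d^2) = 146.
Step 3: rho = 1 - 6*146 / (9*(9^2 - 1)) = 1 - 876/720 = -0.216667.
Step 4: Under H0, t = rho * sqrt((n-2)/(1-rho^2)) = -0.5872 ~ t(7).
Step 5: Two-sided p-value from the t-distribution with 7 df = 0.575515.
Step 6: alpha = 0.05. fail to reject H0.

rho = -0.2167, p = 0.575515, fail to reject H0 at alpha = 0.05.


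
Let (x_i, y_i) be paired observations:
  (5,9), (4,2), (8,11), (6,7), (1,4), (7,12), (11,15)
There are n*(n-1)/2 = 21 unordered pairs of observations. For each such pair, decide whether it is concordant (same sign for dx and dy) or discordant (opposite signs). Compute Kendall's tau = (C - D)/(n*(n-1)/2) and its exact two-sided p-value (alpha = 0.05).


Step 1: Enumerate the 21 unordered pairs (i,j) with i<j and classify each by sign(x_j-x_i) * sign(y_j-y_i).
  (1,2):dx=-1,dy=-7->C; (1,3):dx=+3,dy=+2->C; (1,4):dx=+1,dy=-2->D; (1,5):dx=-4,dy=-5->C
  (1,6):dx=+2,dy=+3->C; (1,7):dx=+6,dy=+6->C; (2,3):dx=+4,dy=+9->C; (2,4):dx=+2,dy=+5->C
  (2,5):dx=-3,dy=+2->D; (2,6):dx=+3,dy=+10->C; (2,7):dx=+7,dy=+13->C; (3,4):dx=-2,dy=-4->C
  (3,5):dx=-7,dy=-7->C; (3,6):dx=-1,dy=+1->D; (3,7):dx=+3,dy=+4->C; (4,5):dx=-5,dy=-3->C
  (4,6):dx=+1,dy=+5->C; (4,7):dx=+5,dy=+8->C; (5,6):dx=+6,dy=+8->C; (5,7):dx=+10,dy=+11->C
  (6,7):dx=+4,dy=+3->C
Step 2: C = 18, D = 3, total pairs = 21.
Step 3: tau = (C - D)/(n(n-1)/2) = (18 - 3)/21 = 0.714286.
Step 4: Exact two-sided p-value (enumerate n! = 5040 permutations of y under H0): p = 0.030159.
Step 5: alpha = 0.05. reject H0.

tau_b = 0.7143 (C=18, D=3), p = 0.030159, reject H0.


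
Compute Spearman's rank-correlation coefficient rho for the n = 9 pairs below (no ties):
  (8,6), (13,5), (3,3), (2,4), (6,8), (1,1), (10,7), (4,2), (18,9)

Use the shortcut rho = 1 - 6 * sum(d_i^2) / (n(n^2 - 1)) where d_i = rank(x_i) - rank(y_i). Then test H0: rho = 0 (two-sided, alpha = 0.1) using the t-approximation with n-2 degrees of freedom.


Step 1: Rank x and y separately (midranks; no ties here).
rank(x): 8->6, 13->8, 3->3, 2->2, 6->5, 1->1, 10->7, 4->4, 18->9
rank(y): 6->6, 5->5, 3->3, 4->4, 8->8, 1->1, 7->7, 2->2, 9->9
Step 2: d_i = R_x(i) - R_y(i); compute d_i^2.
  (6-6)^2=0, (8-5)^2=9, (3-3)^2=0, (2-4)^2=4, (5-8)^2=9, (1-1)^2=0, (7-7)^2=0, (4-2)^2=4, (9-9)^2=0
sum(d^2) = 26.
Step 3: rho = 1 - 6*26 / (9*(9^2 - 1)) = 1 - 156/720 = 0.783333.
Step 4: Under H0, t = rho * sqrt((n-2)/(1-rho^2)) = 3.3341 ~ t(7).
Step 5: Two-sided p-value from the t-distribution with 7 df = 0.012520.
Step 6: alpha = 0.1. reject H0.

rho = 0.7833, p = 0.012520, reject H0 at alpha = 0.1.


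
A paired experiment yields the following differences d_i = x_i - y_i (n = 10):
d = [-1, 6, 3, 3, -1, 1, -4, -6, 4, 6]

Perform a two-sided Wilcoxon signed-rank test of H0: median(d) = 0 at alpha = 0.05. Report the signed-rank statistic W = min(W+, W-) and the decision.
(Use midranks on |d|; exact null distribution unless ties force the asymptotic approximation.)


Step 1: Drop any zero differences (none here) and take |d_i|.
|d| = [1, 6, 3, 3, 1, 1, 4, 6, 4, 6]
Step 2: Midrank |d_i| (ties get averaged ranks).
ranks: |1|->2, |6|->9, |3|->4.5, |3|->4.5, |1|->2, |1|->2, |4|->6.5, |6|->9, |4|->6.5, |6|->9
Step 3: Attach original signs; sum ranks with positive sign and with negative sign.
W+ = 9 + 4.5 + 4.5 + 2 + 6.5 + 9 = 35.5
W- = 2 + 2 + 6.5 + 9 = 19.5
(Check: W+ + W- = 55 should equal n(n+1)/2 = 55.)
Step 4: Test statistic W = min(W+, W-) = 19.5.
Step 5: Ties in |d|, so use the tie-corrected normal approximation.
        E[W] = n(n+1)/4 = 10*11/4 = 27.5.
        Tie groups: |d|=1 (t=3), |d|=3 (t=2), |d|=4 (t=2), |d|=6 (t=3); sum(t^3 - t) = 60.
        Var[W] = n(n+1)(2n+1)/24 - sum(t^3-t)/48 = 2310/24 - 60/48 = 95.
        z = (W - E[W]) / sqrt(Var[W]) = (19.5 - 27.5) / 9.7468 = -0.8208.
        Two-sided p = 2*Phi(z) = 0.411770.
Step 6: alpha = 0.05. fail to reject H0.

W+ = 35.5, W- = 19.5, W = min = 19.5, p = 0.411770, fail to reject H0.


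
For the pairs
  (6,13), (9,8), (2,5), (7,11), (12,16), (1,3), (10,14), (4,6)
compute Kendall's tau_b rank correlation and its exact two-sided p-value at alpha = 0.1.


Step 1: Enumerate the 28 unordered pairs (i,j) with i<j and classify each by sign(x_j-x_i) * sign(y_j-y_i).
  (1,2):dx=+3,dy=-5->D; (1,3):dx=-4,dy=-8->C; (1,4):dx=+1,dy=-2->D; (1,5):dx=+6,dy=+3->C
  (1,6):dx=-5,dy=-10->C; (1,7):dx=+4,dy=+1->C; (1,8):dx=-2,dy=-7->C; (2,3):dx=-7,dy=-3->C
  (2,4):dx=-2,dy=+3->D; (2,5):dx=+3,dy=+8->C; (2,6):dx=-8,dy=-5->C; (2,7):dx=+1,dy=+6->C
  (2,8):dx=-5,dy=-2->C; (3,4):dx=+5,dy=+6->C; (3,5):dx=+10,dy=+11->C; (3,6):dx=-1,dy=-2->C
  (3,7):dx=+8,dy=+9->C; (3,8):dx=+2,dy=+1->C; (4,5):dx=+5,dy=+5->C; (4,6):dx=-6,dy=-8->C
  (4,7):dx=+3,dy=+3->C; (4,8):dx=-3,dy=-5->C; (5,6):dx=-11,dy=-13->C; (5,7):dx=-2,dy=-2->C
  (5,8):dx=-8,dy=-10->C; (6,7):dx=+9,dy=+11->C; (6,8):dx=+3,dy=+3->C; (7,8):dx=-6,dy=-8->C
Step 2: C = 25, D = 3, total pairs = 28.
Step 3: tau = (C - D)/(n(n-1)/2) = (25 - 3)/28 = 0.785714.
Step 4: Exact two-sided p-value (enumerate n! = 40320 permutations of y under H0): p = 0.005506.
Step 5: alpha = 0.1. reject H0.

tau_b = 0.7857 (C=25, D=3), p = 0.005506, reject H0.


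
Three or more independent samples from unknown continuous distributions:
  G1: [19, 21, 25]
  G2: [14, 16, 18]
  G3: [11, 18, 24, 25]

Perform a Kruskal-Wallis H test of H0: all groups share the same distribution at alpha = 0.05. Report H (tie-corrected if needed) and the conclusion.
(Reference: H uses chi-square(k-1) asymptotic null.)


Step 1: Combine all N = 10 observations and assign midranks.
sorted (value, group, rank): (11,G3,1), (14,G2,2), (16,G2,3), (18,G2,4.5), (18,G3,4.5), (19,G1,6), (21,G1,7), (24,G3,8), (25,G1,9.5), (25,G3,9.5)
Step 2: Sum ranks within each group.
R_1 = 22.5 (n_1 = 3)
R_2 = 9.5 (n_2 = 3)
R_3 = 23 (n_3 = 4)
Step 3: H = 12/(N(N+1)) * sum(R_i^2/n_i) - 3(N+1)
     = 12/(10*11) * (22.5^2/3 + 9.5^2/3 + 23^2/4) - 3*11
     = 0.109091 * 331.083 - 33
     = 3.118182.
Step 4: Ties present; correction factor C = 1 - 12/(10^3 - 10) = 0.987879. Corrected H = 3.118182 / 0.987879 = 3.156442.
Step 5: Under H0, H ~ chi^2(2); p-value = 0.206342.
Step 6: alpha = 0.05. fail to reject H0.

H = 3.1564, df = 2, p = 0.206342, fail to reject H0.


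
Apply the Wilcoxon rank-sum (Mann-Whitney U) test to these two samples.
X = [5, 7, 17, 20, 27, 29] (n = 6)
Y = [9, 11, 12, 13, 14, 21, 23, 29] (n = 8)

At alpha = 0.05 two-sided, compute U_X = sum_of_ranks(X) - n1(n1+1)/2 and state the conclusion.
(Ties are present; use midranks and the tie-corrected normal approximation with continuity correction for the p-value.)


Step 1: Combine and sort all 14 observations; assign midranks.
sorted (value, group): (5,X), (7,X), (9,Y), (11,Y), (12,Y), (13,Y), (14,Y), (17,X), (20,X), (21,Y), (23,Y), (27,X), (29,X), (29,Y)
ranks: 5->1, 7->2, 9->3, 11->4, 12->5, 13->6, 14->7, 17->8, 20->9, 21->10, 23->11, 27->12, 29->13.5, 29->13.5
Step 2: Rank sum for X: R1 = 1 + 2 + 8 + 9 + 12 + 13.5 = 45.5.
Step 3: U_X = R1 - n1(n1+1)/2 = 45.5 - 6*7/2 = 45.5 - 21 = 24.5.
       U_Y = n1*n2 - U_X = 48 - 24.5 = 23.5.
Step 4: Ties are present, so use the tie-corrected normal approximation (with continuity correction) for the p-value.
Step 5: p-value = 1.000000; compare to alpha = 0.05. fail to reject H0.

U_X = 24.5, p = 1.000000, fail to reject H0 at alpha = 0.05.


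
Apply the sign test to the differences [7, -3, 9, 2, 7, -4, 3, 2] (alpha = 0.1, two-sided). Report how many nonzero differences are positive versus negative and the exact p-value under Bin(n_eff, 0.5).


Step 1: Discard zero differences. Original n = 8; n_eff = number of nonzero differences = 8.
Nonzero differences (with sign): +7, -3, +9, +2, +7, -4, +3, +2
Step 2: Count signs: positive = 6, negative = 2.
Step 3: Under H0: P(positive) = 0.5, so the number of positives S ~ Bin(8, 0.5).
Step 4: Two-sided exact p-value = sum of Bin(8,0.5) probabilities at or below the observed probability = 0.289062.
Step 5: alpha = 0.1. fail to reject H0.

n_eff = 8, pos = 6, neg = 2, p = 0.289062, fail to reject H0.


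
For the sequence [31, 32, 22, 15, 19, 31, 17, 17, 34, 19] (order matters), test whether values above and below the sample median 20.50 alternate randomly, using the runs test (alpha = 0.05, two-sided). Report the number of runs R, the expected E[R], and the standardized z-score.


Step 1: Compute median = 20.50; label A = above, B = below.
Labels in order: AAABBABBAB  (n_A = 5, n_B = 5)
Step 2: Count runs R = 6.
Step 3: Under H0 (random ordering), E[R] = 2*n_A*n_B/(n_A+n_B) + 1 = 2*5*5/10 + 1 = 6.0000.
        Var[R] = 2*n_A*n_B*(2*n_A*n_B - n_A - n_B) / ((n_A+n_B)^2 * (n_A+n_B-1)) = 2000/900 = 2.2222.
        SD[R] = 1.4907.
Step 4: R = E[R], so z = 0 with no continuity correction.
Step 5: Two-sided p-value via normal approximation = 2*(1 - Phi(|z|)) = 1.000000.
Step 6: alpha = 0.05. fail to reject H0.

R = 6, z = 0.0000, p = 1.000000, fail to reject H0.


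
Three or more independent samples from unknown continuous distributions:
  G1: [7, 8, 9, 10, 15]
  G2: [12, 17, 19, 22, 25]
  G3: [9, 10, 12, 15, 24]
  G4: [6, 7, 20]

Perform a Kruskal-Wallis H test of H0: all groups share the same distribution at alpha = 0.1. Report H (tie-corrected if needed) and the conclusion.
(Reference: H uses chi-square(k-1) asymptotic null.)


Step 1: Combine all N = 18 observations and assign midranks.
sorted (value, group, rank): (6,G4,1), (7,G1,2.5), (7,G4,2.5), (8,G1,4), (9,G1,5.5), (9,G3,5.5), (10,G1,7.5), (10,G3,7.5), (12,G2,9.5), (12,G3,9.5), (15,G1,11.5), (15,G3,11.5), (17,G2,13), (19,G2,14), (20,G4,15), (22,G2,16), (24,G3,17), (25,G2,18)
Step 2: Sum ranks within each group.
R_1 = 31 (n_1 = 5)
R_2 = 70.5 (n_2 = 5)
R_3 = 51 (n_3 = 5)
R_4 = 18.5 (n_4 = 3)
Step 3: H = 12/(N(N+1)) * sum(R_i^2/n_i) - 3(N+1)
     = 12/(18*19) * (31^2/5 + 70.5^2/5 + 51^2/5 + 18.5^2/3) - 3*19
     = 0.035088 * 1820.53 - 57
     = 6.878363.
Step 4: Ties present; correction factor C = 1 - 30/(18^3 - 18) = 0.994840. Corrected H = 6.878363 / 0.994840 = 6.914039.
Step 5: Under H0, H ~ chi^2(3); p-value = 0.074689.
Step 6: alpha = 0.1. reject H0.

H = 6.9140, df = 3, p = 0.074689, reject H0.


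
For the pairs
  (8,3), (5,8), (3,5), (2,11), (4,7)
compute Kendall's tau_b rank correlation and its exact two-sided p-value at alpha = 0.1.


Step 1: Enumerate the 10 unordered pairs (i,j) with i<j and classify each by sign(x_j-x_i) * sign(y_j-y_i).
  (1,2):dx=-3,dy=+5->D; (1,3):dx=-5,dy=+2->D; (1,4):dx=-6,dy=+8->D; (1,5):dx=-4,dy=+4->D
  (2,3):dx=-2,dy=-3->C; (2,4):dx=-3,dy=+3->D; (2,5):dx=-1,dy=-1->C; (3,4):dx=-1,dy=+6->D
  (3,5):dx=+1,dy=+2->C; (4,5):dx=+2,dy=-4->D
Step 2: C = 3, D = 7, total pairs = 10.
Step 3: tau = (C - D)/(n(n-1)/2) = (3 - 7)/10 = -0.400000.
Step 4: Exact two-sided p-value (enumerate n! = 120 permutations of y under H0): p = 0.483333.
Step 5: alpha = 0.1. fail to reject H0.

tau_b = -0.4000 (C=3, D=7), p = 0.483333, fail to reject H0.


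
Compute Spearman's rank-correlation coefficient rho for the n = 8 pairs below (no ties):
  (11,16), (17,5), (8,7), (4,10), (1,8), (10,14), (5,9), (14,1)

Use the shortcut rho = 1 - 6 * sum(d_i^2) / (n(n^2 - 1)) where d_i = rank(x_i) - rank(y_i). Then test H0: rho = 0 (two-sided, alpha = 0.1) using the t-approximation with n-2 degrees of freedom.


Step 1: Rank x and y separately (midranks; no ties here).
rank(x): 11->6, 17->8, 8->4, 4->2, 1->1, 10->5, 5->3, 14->7
rank(y): 16->8, 5->2, 7->3, 10->6, 8->4, 14->7, 9->5, 1->1
Step 2: d_i = R_x(i) - R_y(i); compute d_i^2.
  (6-8)^2=4, (8-2)^2=36, (4-3)^2=1, (2-6)^2=16, (1-4)^2=9, (5-7)^2=4, (3-5)^2=4, (7-1)^2=36
sum(d^2) = 110.
Step 3: rho = 1 - 6*110 / (8*(8^2 - 1)) = 1 - 660/504 = -0.309524.
Step 4: Under H0, t = rho * sqrt((n-2)/(1-rho^2)) = -0.7973 ~ t(6).
Step 5: Two-sided p-value from the t-distribution with 6 df = 0.455645.
Step 6: alpha = 0.1. fail to reject H0.

rho = -0.3095, p = 0.455645, fail to reject H0 at alpha = 0.1.


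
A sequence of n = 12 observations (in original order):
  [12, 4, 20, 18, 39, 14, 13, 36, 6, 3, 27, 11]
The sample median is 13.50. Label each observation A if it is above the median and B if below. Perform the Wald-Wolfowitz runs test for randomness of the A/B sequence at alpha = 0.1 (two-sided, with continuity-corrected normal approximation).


Step 1: Compute median = 13.50; label A = above, B = below.
Labels in order: BBAAAABABBAB  (n_A = 6, n_B = 6)
Step 2: Count runs R = 7.
Step 3: Under H0 (random ordering), E[R] = 2*n_A*n_B/(n_A+n_B) + 1 = 2*6*6/12 + 1 = 7.0000.
        Var[R] = 2*n_A*n_B*(2*n_A*n_B - n_A - n_B) / ((n_A+n_B)^2 * (n_A+n_B-1)) = 4320/1584 = 2.7273.
        SD[R] = 1.6514.
Step 4: R = E[R], so z = 0 with no continuity correction.
Step 5: Two-sided p-value via normal approximation = 2*(1 - Phi(|z|)) = 1.000000.
Step 6: alpha = 0.1. fail to reject H0.

R = 7, z = 0.0000, p = 1.000000, fail to reject H0.


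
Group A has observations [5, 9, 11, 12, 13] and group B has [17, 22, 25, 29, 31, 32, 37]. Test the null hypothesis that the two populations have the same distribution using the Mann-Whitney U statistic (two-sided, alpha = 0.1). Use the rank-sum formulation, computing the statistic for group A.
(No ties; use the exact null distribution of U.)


Step 1: Combine and sort all 12 observations; assign midranks.
sorted (value, group): (5,X), (9,X), (11,X), (12,X), (13,X), (17,Y), (22,Y), (25,Y), (29,Y), (31,Y), (32,Y), (37,Y)
ranks: 5->1, 9->2, 11->3, 12->4, 13->5, 17->6, 22->7, 25->8, 29->9, 31->10, 32->11, 37->12
Step 2: Rank sum for X: R1 = 1 + 2 + 3 + 4 + 5 = 15.
Step 3: U_X = R1 - n1(n1+1)/2 = 15 - 5*6/2 = 15 - 15 = 0.
       U_Y = n1*n2 - U_X = 35 - 0 = 35.
Step 4: No ties, so the exact null distribution of U (based on enumerating the C(12,5) = 792 equally likely rank assignments) gives the two-sided p-value.
Step 5: p-value = 0.002525; compare to alpha = 0.1. reject H0.

U_X = 0, p = 0.002525, reject H0 at alpha = 0.1.


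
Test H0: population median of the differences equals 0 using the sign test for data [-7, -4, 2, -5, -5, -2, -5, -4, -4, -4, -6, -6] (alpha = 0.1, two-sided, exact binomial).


Step 1: Discard zero differences. Original n = 12; n_eff = number of nonzero differences = 12.
Nonzero differences (with sign): -7, -4, +2, -5, -5, -2, -5, -4, -4, -4, -6, -6
Step 2: Count signs: positive = 1, negative = 11.
Step 3: Under H0: P(positive) = 0.5, so the number of positives S ~ Bin(12, 0.5).
Step 4: Two-sided exact p-value = sum of Bin(12,0.5) probabilities at or below the observed probability = 0.006348.
Step 5: alpha = 0.1. reject H0.

n_eff = 12, pos = 1, neg = 11, p = 0.006348, reject H0.


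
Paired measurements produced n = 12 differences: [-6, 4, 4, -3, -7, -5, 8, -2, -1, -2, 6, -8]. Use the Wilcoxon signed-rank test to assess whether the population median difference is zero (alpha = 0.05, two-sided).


Step 1: Drop any zero differences (none here) and take |d_i|.
|d| = [6, 4, 4, 3, 7, 5, 8, 2, 1, 2, 6, 8]
Step 2: Midrank |d_i| (ties get averaged ranks).
ranks: |6|->8.5, |4|->5.5, |4|->5.5, |3|->4, |7|->10, |5|->7, |8|->11.5, |2|->2.5, |1|->1, |2|->2.5, |6|->8.5, |8|->11.5
Step 3: Attach original signs; sum ranks with positive sign and with negative sign.
W+ = 5.5 + 5.5 + 11.5 + 8.5 = 31
W- = 8.5 + 4 + 10 + 7 + 2.5 + 1 + 2.5 + 11.5 = 47
(Check: W+ + W- = 78 should equal n(n+1)/2 = 78.)
Step 4: Test statistic W = min(W+, W-) = 31.
Step 5: Ties in |d|, so use the tie-corrected normal approximation.
        E[W] = n(n+1)/4 = 12*13/4 = 39.
        Tie groups: |d|=2 (t=2), |d|=4 (t=2), |d|=6 (t=2), |d|=8 (t=2); sum(t^3 - t) = 24.
        Var[W] = n(n+1)(2n+1)/24 - sum(t^3-t)/48 = 3900/24 - 24/48 = 162.
        z = (W - E[W]) / sqrt(Var[W]) = (31 - 39) / 12.7279 = -0.6285.
        Two-sided p = 2*Phi(z) = 0.529651.
Step 6: alpha = 0.05. fail to reject H0.

W+ = 31, W- = 47, W = min = 31, p = 0.529651, fail to reject H0.


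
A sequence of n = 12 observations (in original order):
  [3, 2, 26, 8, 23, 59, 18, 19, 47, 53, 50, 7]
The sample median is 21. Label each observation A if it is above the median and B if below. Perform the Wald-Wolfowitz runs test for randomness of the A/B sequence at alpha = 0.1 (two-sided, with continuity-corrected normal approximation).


Step 1: Compute median = 21; label A = above, B = below.
Labels in order: BBABAABBAAAB  (n_A = 6, n_B = 6)
Step 2: Count runs R = 7.
Step 3: Under H0 (random ordering), E[R] = 2*n_A*n_B/(n_A+n_B) + 1 = 2*6*6/12 + 1 = 7.0000.
        Var[R] = 2*n_A*n_B*(2*n_A*n_B - n_A - n_B) / ((n_A+n_B)^2 * (n_A+n_B-1)) = 4320/1584 = 2.7273.
        SD[R] = 1.6514.
Step 4: R = E[R], so z = 0 with no continuity correction.
Step 5: Two-sided p-value via normal approximation = 2*(1 - Phi(|z|)) = 1.000000.
Step 6: alpha = 0.1. fail to reject H0.

R = 7, z = 0.0000, p = 1.000000, fail to reject H0.


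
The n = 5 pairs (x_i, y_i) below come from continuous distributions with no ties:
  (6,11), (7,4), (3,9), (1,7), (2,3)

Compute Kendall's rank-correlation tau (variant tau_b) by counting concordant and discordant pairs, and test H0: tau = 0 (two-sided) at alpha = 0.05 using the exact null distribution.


Step 1: Enumerate the 10 unordered pairs (i,j) with i<j and classify each by sign(x_j-x_i) * sign(y_j-y_i).
  (1,2):dx=+1,dy=-7->D; (1,3):dx=-3,dy=-2->C; (1,4):dx=-5,dy=-4->C; (1,5):dx=-4,dy=-8->C
  (2,3):dx=-4,dy=+5->D; (2,4):dx=-6,dy=+3->D; (2,5):dx=-5,dy=-1->C; (3,4):dx=-2,dy=-2->C
  (3,5):dx=-1,dy=-6->C; (4,5):dx=+1,dy=-4->D
Step 2: C = 6, D = 4, total pairs = 10.
Step 3: tau = (C - D)/(n(n-1)/2) = (6 - 4)/10 = 0.200000.
Step 4: Exact two-sided p-value (enumerate n! = 120 permutations of y under H0): p = 0.816667.
Step 5: alpha = 0.05. fail to reject H0.

tau_b = 0.2000 (C=6, D=4), p = 0.816667, fail to reject H0.


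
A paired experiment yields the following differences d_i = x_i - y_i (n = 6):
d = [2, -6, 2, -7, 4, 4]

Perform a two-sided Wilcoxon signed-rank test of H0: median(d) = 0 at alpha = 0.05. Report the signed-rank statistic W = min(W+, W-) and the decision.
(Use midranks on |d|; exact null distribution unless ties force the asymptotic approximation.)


Step 1: Drop any zero differences (none here) and take |d_i|.
|d| = [2, 6, 2, 7, 4, 4]
Step 2: Midrank |d_i| (ties get averaged ranks).
ranks: |2|->1.5, |6|->5, |2|->1.5, |7|->6, |4|->3.5, |4|->3.5
Step 3: Attach original signs; sum ranks with positive sign and with negative sign.
W+ = 1.5 + 1.5 + 3.5 + 3.5 = 10
W- = 5 + 6 = 11
(Check: W+ + W- = 21 should equal n(n+1)/2 = 21.)
Step 4: Test statistic W = min(W+, W-) = 10.
Step 5: Ties in |d|, so use the tie-corrected normal approximation.
        E[W] = n(n+1)/4 = 6*7/4 = 10.5.
        Tie groups: |d|=2 (t=2), |d|=4 (t=2); sum(t^3 - t) = 12.
        Var[W] = n(n+1)(2n+1)/24 - sum(t^3-t)/48 = 546/24 - 12/48 = 22.5.
        z = (W - E[W]) / sqrt(Var[W]) = (10 - 10.5) / 4.7434 = -0.1054.
        Two-sided p = 2*Phi(z) = 0.916051.
Step 6: alpha = 0.05. fail to reject H0.

W+ = 10, W- = 11, W = min = 10, p = 0.916051, fail to reject H0.
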